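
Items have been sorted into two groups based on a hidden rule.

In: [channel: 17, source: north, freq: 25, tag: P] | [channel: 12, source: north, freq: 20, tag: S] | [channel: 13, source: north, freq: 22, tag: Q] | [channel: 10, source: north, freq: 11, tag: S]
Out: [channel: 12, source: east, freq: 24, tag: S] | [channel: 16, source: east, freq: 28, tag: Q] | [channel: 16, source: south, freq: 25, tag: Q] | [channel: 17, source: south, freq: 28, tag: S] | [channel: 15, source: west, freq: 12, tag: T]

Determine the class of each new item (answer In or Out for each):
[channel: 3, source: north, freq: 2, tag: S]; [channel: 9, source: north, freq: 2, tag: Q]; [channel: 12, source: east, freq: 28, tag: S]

In, In, Out

Rule: source is north. This holds for each 'In' example and fails for each 'Out' one.
In: [channel: 3, source: north, freq: 2, tag: S], since source is north. In: [channel: 9, source: north, freq: 2, tag: Q], since source is north. Out: [channel: 12, source: east, freq: 28, tag: S], since source is east.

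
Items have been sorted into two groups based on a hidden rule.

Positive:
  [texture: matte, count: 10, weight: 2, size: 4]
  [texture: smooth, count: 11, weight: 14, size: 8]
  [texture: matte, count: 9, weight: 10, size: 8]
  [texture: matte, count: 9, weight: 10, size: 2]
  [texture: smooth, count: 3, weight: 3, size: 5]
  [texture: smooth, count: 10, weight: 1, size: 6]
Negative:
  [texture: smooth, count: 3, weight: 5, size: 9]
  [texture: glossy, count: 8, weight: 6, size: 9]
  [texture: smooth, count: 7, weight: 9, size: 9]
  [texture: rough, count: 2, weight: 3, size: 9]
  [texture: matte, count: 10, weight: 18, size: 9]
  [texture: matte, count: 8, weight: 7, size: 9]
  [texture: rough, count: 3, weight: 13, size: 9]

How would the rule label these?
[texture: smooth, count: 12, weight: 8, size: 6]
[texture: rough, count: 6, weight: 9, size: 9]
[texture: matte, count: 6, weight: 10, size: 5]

Positive, Negative, Positive

One predicate separates the groups cleanly: size ≤ 8.
[texture: smooth, count: 12, weight: 8, size: 6]: size = 6 — qualifies, so Positive. [texture: rough, count: 6, weight: 9, size: 9]: size = 9 — does not fit, so Negative. [texture: matte, count: 6, weight: 10, size: 5]: size = 5 — qualifies, so Positive.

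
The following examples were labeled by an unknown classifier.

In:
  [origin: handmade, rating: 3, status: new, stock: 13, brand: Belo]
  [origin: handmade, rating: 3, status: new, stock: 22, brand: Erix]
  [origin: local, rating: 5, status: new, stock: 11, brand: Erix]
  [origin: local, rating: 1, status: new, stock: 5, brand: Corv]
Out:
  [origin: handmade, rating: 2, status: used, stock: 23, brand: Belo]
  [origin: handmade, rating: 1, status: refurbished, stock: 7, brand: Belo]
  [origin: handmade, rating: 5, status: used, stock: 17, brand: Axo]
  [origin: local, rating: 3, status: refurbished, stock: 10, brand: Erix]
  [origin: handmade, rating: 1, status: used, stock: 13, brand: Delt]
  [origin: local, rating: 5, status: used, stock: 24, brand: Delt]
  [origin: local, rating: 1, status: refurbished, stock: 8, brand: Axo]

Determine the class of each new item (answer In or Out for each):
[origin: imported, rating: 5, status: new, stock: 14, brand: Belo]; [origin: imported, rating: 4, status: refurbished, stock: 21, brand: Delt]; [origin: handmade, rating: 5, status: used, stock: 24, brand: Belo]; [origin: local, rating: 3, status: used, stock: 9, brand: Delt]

Rule: status is new. This holds for each 'In' example and fails for each 'Out' one.

In, Out, Out, Out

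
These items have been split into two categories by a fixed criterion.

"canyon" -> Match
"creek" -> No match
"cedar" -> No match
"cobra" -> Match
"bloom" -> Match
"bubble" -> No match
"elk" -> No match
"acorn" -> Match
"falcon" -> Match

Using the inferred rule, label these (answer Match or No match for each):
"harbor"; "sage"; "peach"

Match, No match, No match

The simplest hypothesis consistent with all the labels is: contains 'o'.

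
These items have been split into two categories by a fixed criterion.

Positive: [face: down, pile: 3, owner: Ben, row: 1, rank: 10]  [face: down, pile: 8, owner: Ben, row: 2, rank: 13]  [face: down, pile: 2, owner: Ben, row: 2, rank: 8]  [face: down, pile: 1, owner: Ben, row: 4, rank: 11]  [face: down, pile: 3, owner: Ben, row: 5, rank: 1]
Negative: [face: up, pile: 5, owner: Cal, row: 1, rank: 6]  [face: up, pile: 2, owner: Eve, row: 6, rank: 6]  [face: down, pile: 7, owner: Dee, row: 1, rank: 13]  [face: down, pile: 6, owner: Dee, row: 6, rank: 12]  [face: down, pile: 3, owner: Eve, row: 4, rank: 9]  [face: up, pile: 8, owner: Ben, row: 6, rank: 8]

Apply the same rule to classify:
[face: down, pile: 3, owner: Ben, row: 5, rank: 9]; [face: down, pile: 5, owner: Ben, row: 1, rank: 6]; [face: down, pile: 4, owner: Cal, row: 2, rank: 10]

All 'Positive' examples share one property — owner is Ben AND face is down — and every 'Negative' example lacks it.
[face: down, pile: 3, owner: Ben, row: 5, rank: 9] — owner is Ben, face is down, hence Positive.
[face: down, pile: 5, owner: Ben, row: 1, rank: 6] — owner is Ben, face is down, hence Positive.
[face: down, pile: 4, owner: Cal, row: 2, rank: 10] — owner is Cal, face is down, hence Negative.

Positive, Positive, Negative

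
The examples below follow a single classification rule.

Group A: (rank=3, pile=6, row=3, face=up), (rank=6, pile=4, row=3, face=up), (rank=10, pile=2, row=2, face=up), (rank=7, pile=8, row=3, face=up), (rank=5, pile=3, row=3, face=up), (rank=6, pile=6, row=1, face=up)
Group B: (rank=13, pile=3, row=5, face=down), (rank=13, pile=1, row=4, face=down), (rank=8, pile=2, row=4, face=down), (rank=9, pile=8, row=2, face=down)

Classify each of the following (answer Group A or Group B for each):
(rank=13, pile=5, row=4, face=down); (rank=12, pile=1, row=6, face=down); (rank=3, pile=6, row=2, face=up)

A rule that fits every label: face is up — true of each 'Group A' example, false of each 'Group B' one.
(rank=13, pile=5, row=4, face=down): face is down, does not satisfy this → Group B.
(rank=12, pile=1, row=6, face=down): face is down, does not satisfy this → Group B.
(rank=3, pile=6, row=2, face=up): face is up, qualifies → Group A.

Group B, Group B, Group A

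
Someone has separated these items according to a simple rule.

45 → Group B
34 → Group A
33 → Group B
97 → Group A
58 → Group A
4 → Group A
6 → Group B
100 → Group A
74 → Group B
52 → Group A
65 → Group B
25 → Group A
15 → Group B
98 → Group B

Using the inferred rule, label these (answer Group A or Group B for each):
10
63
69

A rule that fits every label: ≡ 1 (mod 3) — true of each 'Group A' example, false of each 'Group B' one.
10: 10 mod 3 = 1 — fits, so Group A. 63: 63 mod 3 = 0 — lacks this property, so Group B. 69: 69 mod 3 = 0 — lacks this property, so Group B.

Group A, Group B, Group B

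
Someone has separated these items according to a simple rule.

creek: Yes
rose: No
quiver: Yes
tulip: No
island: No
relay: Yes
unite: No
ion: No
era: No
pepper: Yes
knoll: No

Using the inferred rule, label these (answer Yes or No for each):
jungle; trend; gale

A rule that fits every label: length ≥ 5 AND contains 'r' — true of each 'Yes' example, false of each 'No' one.

No, Yes, No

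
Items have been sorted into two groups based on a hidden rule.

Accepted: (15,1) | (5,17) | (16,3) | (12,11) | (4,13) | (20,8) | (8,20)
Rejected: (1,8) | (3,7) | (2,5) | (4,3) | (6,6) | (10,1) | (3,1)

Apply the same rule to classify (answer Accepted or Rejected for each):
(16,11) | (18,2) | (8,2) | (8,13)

Accepted, Accepted, Rejected, Accepted

'Accepted' ⟺ sum ≥ 16.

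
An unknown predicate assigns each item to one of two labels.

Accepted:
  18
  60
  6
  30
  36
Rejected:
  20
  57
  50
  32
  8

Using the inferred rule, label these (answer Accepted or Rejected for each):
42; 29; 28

Accepted, Rejected, Rejected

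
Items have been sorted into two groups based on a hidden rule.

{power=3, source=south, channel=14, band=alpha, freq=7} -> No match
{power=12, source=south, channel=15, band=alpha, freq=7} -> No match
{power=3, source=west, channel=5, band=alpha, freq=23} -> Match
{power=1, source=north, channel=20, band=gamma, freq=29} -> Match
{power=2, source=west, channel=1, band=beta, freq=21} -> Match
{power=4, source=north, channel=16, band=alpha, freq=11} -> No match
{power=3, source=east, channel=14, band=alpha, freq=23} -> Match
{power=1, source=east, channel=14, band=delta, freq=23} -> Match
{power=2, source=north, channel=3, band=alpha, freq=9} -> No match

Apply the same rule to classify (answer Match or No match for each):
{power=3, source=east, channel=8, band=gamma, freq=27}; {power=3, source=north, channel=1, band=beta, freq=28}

Match, Match

The pattern is that an item is 'Match' exactly when: freq ≥ 21.
{power=3, source=east, channel=8, band=gamma, freq=27} — freq = 27, hence Match. {power=3, source=north, channel=1, band=beta, freq=28} — freq = 28, hence Match.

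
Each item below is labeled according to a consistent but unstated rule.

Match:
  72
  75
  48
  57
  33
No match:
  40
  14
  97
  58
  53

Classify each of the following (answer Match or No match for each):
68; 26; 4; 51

No match, No match, No match, Match

The rule appears to be: multiple of 3.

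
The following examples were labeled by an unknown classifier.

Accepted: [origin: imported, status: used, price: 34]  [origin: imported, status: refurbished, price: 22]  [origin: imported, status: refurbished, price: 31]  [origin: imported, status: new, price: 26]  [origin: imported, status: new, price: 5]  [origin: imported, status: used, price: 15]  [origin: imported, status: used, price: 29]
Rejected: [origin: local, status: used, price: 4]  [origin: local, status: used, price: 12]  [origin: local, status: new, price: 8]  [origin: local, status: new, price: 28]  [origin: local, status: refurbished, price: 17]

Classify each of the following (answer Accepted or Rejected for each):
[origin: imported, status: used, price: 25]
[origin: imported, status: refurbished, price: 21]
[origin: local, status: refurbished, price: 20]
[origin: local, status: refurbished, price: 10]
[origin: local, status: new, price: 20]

The common property of the 'Accepted' items is: origin is imported. No 'Rejected' item has it.
Accepted: [origin: imported, status: used, price: 25], since origin is imported.
Accepted: [origin: imported, status: refurbished, price: 21], since origin is imported.
Rejected: [origin: local, status: refurbished, price: 20], since origin is local.
Rejected: [origin: local, status: refurbished, price: 10], since origin is local.
Rejected: [origin: local, status: new, price: 20], since origin is local.

Accepted, Accepted, Rejected, Rejected, Rejected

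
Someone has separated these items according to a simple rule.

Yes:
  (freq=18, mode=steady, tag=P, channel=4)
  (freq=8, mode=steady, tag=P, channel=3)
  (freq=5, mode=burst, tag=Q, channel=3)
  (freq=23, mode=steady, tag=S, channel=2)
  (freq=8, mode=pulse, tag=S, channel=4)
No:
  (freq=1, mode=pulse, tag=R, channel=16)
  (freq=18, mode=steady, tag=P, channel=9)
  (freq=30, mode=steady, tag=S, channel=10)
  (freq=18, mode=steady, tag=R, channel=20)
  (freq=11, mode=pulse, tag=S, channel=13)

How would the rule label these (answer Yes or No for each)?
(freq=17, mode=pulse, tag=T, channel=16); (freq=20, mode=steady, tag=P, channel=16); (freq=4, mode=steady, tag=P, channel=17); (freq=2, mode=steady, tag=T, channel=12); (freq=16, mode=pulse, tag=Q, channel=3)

No, No, No, No, Yes

A rule that fits every label: channel ≤ 4 — true of each 'Yes' example, false of each 'No' one.
(freq=17, mode=pulse, tag=T, channel=16): channel = 16, does not satisfy this → No.
(freq=20, mode=steady, tag=P, channel=16): channel = 16, does not satisfy this → No.
(freq=4, mode=steady, tag=P, channel=17): channel = 17, does not satisfy this → No.
(freq=2, mode=steady, tag=T, channel=12): channel = 12, does not satisfy this → No.
(freq=16, mode=pulse, tag=Q, channel=3): channel = 3, matches → Yes.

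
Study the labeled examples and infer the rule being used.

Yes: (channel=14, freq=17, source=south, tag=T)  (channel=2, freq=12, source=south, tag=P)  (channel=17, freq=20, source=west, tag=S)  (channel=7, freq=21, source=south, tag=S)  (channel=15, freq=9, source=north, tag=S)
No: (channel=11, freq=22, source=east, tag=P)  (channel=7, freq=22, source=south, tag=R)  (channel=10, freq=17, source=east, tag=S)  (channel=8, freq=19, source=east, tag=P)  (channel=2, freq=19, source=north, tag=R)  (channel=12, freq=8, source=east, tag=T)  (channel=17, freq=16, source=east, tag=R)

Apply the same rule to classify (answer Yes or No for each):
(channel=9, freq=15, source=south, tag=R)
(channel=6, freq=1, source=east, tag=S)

No, No

Rule: tag is not R AND source is not east. This holds for each 'Yes' example and fails for each 'No' one.
(channel=9, freq=15, source=south, tag=R) → tag is R, source is south → No. (channel=6, freq=1, source=east, tag=S) → tag is S, source is east → No.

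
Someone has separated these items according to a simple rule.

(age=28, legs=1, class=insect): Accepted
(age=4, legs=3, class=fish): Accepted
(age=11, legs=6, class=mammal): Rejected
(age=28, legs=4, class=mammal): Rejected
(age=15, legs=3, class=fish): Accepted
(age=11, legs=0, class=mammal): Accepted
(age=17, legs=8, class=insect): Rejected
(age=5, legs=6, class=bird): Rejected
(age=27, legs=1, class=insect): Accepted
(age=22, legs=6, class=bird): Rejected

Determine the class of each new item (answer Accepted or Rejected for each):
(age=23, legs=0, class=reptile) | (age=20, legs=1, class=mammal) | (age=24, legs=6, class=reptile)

Accepted, Accepted, Rejected

The simplest hypothesis consistent with all the labels is: legs ≤ 3.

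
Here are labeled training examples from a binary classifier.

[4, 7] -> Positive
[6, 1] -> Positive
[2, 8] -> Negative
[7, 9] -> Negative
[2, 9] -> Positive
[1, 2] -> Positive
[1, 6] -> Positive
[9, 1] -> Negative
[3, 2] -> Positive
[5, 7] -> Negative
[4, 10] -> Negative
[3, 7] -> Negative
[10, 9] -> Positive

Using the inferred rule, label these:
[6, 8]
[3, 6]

Negative, Positive

'Positive' ⟺ sum is odd.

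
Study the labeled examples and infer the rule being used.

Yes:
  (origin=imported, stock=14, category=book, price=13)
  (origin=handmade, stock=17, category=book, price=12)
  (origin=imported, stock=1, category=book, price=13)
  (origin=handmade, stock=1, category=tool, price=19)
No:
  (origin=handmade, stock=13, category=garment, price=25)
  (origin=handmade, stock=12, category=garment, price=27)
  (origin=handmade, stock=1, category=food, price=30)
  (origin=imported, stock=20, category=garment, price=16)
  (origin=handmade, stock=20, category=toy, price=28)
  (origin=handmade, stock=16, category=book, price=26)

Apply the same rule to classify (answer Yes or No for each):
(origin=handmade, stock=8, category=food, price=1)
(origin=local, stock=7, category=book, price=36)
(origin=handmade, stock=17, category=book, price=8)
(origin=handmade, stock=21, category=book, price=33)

The pattern is that an item is 'Yes' exactly when: price ≤ 19 AND stock ≤ 17.
(origin=handmade, stock=8, category=food, price=1): Yes (price = 1, stock = 8). (origin=local, stock=7, category=book, price=36): No (price = 36, stock = 7). (origin=handmade, stock=17, category=book, price=8): Yes (price = 8, stock = 17). (origin=handmade, stock=21, category=book, price=33): No (price = 33, stock = 21).

Yes, No, Yes, No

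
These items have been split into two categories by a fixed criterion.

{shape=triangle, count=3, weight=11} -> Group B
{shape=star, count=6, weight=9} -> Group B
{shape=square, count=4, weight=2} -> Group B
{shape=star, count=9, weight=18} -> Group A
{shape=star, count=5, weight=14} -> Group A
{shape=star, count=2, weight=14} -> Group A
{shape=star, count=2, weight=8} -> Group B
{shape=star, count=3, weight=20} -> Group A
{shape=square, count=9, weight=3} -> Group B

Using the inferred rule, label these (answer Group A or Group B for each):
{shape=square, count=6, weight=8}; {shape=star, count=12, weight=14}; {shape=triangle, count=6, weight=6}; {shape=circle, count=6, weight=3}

Group B, Group A, Group B, Group B

All 'Group A' examples share one property — weight ≥ 14 — and every 'Group B' example lacks it.
Group B: {shape=square, count=6, weight=8}, since weight = 8. Group A: {shape=star, count=12, weight=14}, since weight = 14. Group B: {shape=triangle, count=6, weight=6}, since weight = 6. Group B: {shape=circle, count=6, weight=3}, since weight = 3.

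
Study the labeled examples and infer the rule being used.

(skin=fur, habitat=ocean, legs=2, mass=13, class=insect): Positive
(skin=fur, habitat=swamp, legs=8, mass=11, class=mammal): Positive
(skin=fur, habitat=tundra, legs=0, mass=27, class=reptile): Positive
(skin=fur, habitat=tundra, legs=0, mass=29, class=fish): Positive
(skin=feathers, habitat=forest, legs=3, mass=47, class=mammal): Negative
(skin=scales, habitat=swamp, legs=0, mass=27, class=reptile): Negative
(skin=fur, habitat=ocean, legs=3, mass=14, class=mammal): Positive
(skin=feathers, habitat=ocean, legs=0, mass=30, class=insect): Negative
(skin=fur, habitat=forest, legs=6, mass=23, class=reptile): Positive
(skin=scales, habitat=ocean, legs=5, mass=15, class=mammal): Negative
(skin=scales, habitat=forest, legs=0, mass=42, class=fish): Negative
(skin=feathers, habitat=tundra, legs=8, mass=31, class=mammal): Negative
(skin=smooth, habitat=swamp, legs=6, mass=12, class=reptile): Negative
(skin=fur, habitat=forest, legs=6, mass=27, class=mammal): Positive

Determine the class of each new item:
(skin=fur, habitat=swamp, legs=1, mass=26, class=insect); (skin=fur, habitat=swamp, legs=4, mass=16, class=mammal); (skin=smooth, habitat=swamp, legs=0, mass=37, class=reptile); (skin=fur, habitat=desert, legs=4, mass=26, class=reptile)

Positive, Positive, Negative, Positive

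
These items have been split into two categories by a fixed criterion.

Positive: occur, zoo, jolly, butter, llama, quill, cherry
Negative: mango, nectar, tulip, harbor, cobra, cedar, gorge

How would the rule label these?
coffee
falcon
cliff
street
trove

Every 'Positive' example satisfies: has a double letter. None of the 'Negative' examples do.
coffee: 'ff' doubled — satisfies this, so Positive. falcon: no doubled letter — does not pass, so Negative. cliff: 'ff' doubled — satisfies this, so Positive. street: 'ee' doubled — satisfies this, so Positive. trove: no doubled letter — does not pass, so Negative.

Positive, Negative, Positive, Positive, Negative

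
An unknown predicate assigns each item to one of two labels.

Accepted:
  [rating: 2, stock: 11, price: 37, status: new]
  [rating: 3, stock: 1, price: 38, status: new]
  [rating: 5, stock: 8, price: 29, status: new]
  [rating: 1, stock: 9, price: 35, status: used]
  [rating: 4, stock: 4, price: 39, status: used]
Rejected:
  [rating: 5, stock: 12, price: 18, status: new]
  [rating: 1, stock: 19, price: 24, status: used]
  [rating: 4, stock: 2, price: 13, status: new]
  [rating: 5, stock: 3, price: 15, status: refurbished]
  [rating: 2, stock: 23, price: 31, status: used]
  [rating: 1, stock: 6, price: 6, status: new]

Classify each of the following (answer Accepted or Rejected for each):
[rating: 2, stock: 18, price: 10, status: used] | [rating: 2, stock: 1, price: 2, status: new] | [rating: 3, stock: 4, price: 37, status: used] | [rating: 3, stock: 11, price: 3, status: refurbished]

Every 'Accepted' example satisfies: stock ≤ 11 AND price ≥ 18. None of the 'Rejected' examples do.

Rejected, Rejected, Accepted, Rejected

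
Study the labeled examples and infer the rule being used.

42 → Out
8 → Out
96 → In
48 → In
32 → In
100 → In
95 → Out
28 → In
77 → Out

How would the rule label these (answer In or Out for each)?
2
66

Out, Out

The classifier is using: multiple of 4 AND at least 28.
Out: 2, since 2 = 4·0 + 2, 2 < 28. Out: 66, since 66 = 4·16 + 2, 66 ≥ 28.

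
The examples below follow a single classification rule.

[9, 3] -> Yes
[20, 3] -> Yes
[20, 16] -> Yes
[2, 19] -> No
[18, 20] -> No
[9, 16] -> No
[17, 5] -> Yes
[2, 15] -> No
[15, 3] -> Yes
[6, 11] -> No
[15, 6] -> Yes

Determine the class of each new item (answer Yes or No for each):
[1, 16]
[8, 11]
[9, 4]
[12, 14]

No, No, Yes, No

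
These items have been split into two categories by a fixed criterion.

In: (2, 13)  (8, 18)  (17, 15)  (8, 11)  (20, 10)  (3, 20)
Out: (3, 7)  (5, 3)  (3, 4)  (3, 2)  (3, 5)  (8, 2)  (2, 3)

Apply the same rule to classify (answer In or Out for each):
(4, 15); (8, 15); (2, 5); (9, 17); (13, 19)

In, In, Out, In, In

The distinguishing property — sum ≥ 15 — holds for all the 'In' cases and none of the 'Out' cases.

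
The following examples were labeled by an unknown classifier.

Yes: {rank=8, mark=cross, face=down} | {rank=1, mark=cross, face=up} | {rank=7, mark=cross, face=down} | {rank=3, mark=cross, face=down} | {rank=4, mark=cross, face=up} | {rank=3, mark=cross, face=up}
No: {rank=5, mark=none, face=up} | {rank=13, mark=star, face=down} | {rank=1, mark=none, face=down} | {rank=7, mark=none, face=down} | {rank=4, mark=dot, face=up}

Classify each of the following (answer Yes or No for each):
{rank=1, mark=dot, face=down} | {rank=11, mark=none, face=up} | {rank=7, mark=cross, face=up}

Checking candidate rules against both groups, what survives is: mark is cross.

No, No, Yes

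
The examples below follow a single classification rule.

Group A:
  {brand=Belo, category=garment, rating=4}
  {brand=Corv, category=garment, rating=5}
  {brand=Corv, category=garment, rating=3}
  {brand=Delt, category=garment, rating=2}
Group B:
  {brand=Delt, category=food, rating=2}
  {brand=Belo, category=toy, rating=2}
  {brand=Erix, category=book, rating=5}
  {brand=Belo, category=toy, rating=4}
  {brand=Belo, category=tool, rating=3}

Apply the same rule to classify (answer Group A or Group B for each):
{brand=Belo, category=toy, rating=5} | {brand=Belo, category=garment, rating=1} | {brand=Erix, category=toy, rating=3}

Group B, Group A, Group B

All 'Group A' examples share one property — category is garment — and every 'Group B' example lacks it.
{brand=Belo, category=toy, rating=5}: Group B (category is toy). {brand=Belo, category=garment, rating=1}: Group A (category is garment). {brand=Erix, category=toy, rating=3}: Group B (category is toy).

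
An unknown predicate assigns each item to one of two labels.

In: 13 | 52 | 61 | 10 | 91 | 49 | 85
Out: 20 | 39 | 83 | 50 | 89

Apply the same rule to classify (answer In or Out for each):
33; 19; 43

Rule: ≡ 1 (mod 3). This holds for each 'In' example and fails for each 'Out' one.
33: Out (33 mod 3 = 0). 19: In (19 mod 3 = 1). 43: In (43 mod 3 = 1).

Out, In, In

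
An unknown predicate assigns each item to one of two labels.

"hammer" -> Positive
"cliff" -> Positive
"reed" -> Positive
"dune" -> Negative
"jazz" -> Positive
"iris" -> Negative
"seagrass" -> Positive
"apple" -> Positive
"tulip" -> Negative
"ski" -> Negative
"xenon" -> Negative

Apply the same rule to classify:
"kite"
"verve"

Negative, Negative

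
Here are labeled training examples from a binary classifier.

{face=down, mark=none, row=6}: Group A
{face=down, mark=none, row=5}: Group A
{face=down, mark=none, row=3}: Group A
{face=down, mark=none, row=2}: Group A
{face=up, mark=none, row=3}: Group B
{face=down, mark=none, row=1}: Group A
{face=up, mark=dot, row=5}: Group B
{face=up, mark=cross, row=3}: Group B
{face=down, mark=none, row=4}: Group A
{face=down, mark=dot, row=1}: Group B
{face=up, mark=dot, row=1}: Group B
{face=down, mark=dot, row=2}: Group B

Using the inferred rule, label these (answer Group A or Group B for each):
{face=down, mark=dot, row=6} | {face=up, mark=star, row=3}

The pattern is that an item is 'Group A' exactly when: mark is none AND face is down.

Group B, Group B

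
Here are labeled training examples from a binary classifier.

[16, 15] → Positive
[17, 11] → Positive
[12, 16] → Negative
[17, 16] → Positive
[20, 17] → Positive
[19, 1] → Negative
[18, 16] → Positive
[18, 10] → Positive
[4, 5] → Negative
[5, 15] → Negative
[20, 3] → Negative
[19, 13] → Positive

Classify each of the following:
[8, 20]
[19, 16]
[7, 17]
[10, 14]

Negative, Positive, Negative, Negative

The rule appears to be: first > second AND sum ≥ 28.
[8, 20]: Negative (8 < 20, 8+20 = 28). [19, 16]: Positive (19 > 16, 19+16 = 35). [7, 17]: Negative (7 < 17, 7+17 = 24). [10, 14]: Negative (10 < 14, 10+14 = 24).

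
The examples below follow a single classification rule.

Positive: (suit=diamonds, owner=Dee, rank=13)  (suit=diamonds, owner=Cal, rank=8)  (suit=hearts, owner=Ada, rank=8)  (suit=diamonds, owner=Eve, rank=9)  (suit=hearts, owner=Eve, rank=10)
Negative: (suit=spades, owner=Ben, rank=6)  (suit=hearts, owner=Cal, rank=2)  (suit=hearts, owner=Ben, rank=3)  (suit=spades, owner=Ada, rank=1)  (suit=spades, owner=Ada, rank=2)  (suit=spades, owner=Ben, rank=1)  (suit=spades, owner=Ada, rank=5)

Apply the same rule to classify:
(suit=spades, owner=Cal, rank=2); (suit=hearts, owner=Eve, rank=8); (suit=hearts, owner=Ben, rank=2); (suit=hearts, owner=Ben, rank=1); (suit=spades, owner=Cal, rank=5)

Negative, Positive, Negative, Negative, Negative

The common property of the 'Positive' items is: rank ≥ 8. No 'Negative' item has it.
Negative: (suit=spades, owner=Cal, rank=2), since rank = 2. Positive: (suit=hearts, owner=Eve, rank=8), since rank = 8. Negative: (suit=hearts, owner=Ben, rank=2), since rank = 2. Negative: (suit=hearts, owner=Ben, rank=1), since rank = 1. Negative: (suit=spades, owner=Cal, rank=5), since rank = 5.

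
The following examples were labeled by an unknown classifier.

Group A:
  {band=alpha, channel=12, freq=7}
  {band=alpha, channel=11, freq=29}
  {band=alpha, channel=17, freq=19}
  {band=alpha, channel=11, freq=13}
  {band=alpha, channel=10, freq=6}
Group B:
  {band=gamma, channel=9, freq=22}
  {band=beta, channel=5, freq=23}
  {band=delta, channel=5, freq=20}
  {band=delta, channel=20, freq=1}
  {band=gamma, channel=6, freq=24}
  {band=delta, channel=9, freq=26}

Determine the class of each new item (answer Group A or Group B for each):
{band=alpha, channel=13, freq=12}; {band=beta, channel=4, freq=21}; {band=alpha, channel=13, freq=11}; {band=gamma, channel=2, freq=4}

Group A, Group B, Group A, Group B

Rule: band is alpha. This holds for each 'Group A' example and fails for each 'Group B' one.
{band=alpha, channel=13, freq=12} — band is alpha, hence Group A.
{band=beta, channel=4, freq=21} — band is beta, hence Group B.
{band=alpha, channel=13, freq=11} — band is alpha, hence Group A.
{band=gamma, channel=2, freq=4} — band is gamma, hence Group B.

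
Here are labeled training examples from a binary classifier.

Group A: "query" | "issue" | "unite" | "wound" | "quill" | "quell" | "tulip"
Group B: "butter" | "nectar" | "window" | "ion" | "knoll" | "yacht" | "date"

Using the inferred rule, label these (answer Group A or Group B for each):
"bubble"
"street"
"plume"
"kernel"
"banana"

Group B, Group B, Group A, Group B, Group B

Every 'Group A' example satisfies: odd length AND contains 'u'. None of the 'Group B' examples do.
"bubble" → length 6, has 'u' → Group B. "street" → length 6, no 'u' → Group B. "plume" → length 5, has 'u' → Group A. "kernel" → length 6, no 'u' → Group B. "banana" → length 6, no 'u' → Group B.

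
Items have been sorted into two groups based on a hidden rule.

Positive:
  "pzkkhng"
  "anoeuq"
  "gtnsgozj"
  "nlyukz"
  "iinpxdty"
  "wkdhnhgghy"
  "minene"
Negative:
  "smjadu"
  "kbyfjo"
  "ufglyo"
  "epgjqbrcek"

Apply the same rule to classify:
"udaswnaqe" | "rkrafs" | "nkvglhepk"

All 'Positive' examples share one property — contains 'n' — and every 'Negative' example lacks it.

Positive, Negative, Positive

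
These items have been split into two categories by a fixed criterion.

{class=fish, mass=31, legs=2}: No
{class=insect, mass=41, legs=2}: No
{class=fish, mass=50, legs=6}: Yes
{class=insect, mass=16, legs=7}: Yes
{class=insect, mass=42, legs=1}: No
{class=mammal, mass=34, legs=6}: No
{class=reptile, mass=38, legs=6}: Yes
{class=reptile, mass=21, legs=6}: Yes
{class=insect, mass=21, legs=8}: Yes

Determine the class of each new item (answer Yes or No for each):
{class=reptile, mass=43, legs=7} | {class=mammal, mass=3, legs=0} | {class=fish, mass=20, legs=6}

Yes, No, Yes

A rule that fits every label: legs ≥ 6 AND mass ≠ 34 — true of each 'Yes' example, false of each 'No' one.
{class=reptile, mass=43, legs=7}: legs = 7, mass = 43, matches → Yes. {class=mammal, mass=3, legs=0}: legs = 0, mass = 3, lacks this property → No. {class=fish, mass=20, legs=6}: legs = 6, mass = 20, matches → Yes.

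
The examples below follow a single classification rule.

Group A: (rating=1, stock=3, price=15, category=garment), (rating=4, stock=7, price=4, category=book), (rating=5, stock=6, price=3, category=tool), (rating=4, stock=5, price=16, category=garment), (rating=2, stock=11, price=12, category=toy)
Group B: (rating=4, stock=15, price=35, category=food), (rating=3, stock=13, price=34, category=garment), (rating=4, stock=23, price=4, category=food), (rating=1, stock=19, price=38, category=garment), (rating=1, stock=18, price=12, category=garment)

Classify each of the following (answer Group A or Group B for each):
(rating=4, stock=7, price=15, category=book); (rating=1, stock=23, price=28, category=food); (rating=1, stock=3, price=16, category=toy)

One predicate separates the groups cleanly: stock ≤ 11.
(rating=4, stock=7, price=15, category=book) — stock = 7, hence Group A.
(rating=1, stock=23, price=28, category=food) — stock = 23, hence Group B.
(rating=1, stock=3, price=16, category=toy) — stock = 3, hence Group A.

Group A, Group B, Group A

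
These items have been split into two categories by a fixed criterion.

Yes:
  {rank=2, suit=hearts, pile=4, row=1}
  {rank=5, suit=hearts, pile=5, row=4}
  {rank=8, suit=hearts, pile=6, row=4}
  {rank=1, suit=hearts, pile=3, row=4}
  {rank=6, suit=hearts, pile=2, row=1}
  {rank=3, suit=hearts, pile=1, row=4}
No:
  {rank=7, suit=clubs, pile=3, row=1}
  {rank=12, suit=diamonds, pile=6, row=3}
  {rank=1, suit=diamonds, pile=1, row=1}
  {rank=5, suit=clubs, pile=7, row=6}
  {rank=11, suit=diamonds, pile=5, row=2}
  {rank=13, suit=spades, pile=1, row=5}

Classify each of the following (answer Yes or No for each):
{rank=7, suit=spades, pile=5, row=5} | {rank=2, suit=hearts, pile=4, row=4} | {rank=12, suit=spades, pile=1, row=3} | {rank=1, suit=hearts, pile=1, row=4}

No, Yes, No, Yes

Checking candidate rules against both groups, what survives is: suit is hearts.
{rank=7, suit=spades, pile=5, row=5} → suit is spades → No.
{rank=2, suit=hearts, pile=4, row=4} → suit is hearts → Yes.
{rank=12, suit=spades, pile=1, row=3} → suit is spades → No.
{rank=1, suit=hearts, pile=1, row=4} → suit is hearts → Yes.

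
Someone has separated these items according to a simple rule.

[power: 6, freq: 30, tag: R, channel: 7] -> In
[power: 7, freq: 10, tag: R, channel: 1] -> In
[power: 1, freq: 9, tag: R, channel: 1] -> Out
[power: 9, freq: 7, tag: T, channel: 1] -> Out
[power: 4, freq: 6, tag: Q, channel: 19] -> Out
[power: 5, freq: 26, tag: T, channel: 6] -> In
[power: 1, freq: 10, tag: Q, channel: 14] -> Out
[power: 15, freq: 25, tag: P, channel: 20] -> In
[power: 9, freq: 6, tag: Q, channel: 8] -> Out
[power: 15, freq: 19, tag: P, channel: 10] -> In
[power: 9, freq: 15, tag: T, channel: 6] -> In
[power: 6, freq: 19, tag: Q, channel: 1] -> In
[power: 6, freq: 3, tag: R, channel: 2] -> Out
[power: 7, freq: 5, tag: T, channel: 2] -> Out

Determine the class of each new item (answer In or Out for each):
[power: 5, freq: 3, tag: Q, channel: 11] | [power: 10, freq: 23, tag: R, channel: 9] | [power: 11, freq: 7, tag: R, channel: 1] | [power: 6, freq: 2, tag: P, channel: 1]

All 'In' examples share one property — freq ≥ 9 AND power ≥ 4 — and every 'Out' example lacks it.
[power: 5, freq: 3, tag: Q, channel: 11] → freq = 3, power = 5 → Out. [power: 10, freq: 23, tag: R, channel: 9] → freq = 23, power = 10 → In. [power: 11, freq: 7, tag: R, channel: 1] → freq = 7, power = 11 → Out. [power: 6, freq: 2, tag: P, channel: 1] → freq = 2, power = 6 → Out.

Out, In, Out, Out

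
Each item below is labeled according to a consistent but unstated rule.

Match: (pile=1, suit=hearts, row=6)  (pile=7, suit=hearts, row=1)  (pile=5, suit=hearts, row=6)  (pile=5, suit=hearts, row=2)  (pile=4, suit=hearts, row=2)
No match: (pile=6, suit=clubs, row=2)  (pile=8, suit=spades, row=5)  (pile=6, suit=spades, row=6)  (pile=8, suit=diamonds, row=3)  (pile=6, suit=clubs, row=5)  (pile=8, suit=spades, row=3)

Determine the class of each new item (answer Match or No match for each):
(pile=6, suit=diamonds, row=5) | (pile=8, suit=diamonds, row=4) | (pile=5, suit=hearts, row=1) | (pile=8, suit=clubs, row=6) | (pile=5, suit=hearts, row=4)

No match, No match, Match, No match, Match

'Match' ⟺ suit is hearts.
No match: (pile=6, suit=diamonds, row=5), since suit is diamonds. No match: (pile=8, suit=diamonds, row=4), since suit is diamonds. Match: (pile=5, suit=hearts, row=1), since suit is hearts. No match: (pile=8, suit=clubs, row=6), since suit is clubs. Match: (pile=5, suit=hearts, row=4), since suit is hearts.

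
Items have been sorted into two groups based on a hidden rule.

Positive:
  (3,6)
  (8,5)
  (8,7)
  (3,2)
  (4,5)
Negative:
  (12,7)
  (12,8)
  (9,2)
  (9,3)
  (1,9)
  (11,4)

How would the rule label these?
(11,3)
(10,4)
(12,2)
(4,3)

One predicate separates the groups cleanly: max ≤ 8.

Negative, Negative, Negative, Positive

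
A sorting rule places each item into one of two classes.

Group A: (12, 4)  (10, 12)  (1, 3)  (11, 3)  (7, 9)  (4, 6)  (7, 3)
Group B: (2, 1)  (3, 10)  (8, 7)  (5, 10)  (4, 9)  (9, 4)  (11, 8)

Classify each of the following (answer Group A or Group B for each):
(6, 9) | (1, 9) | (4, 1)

Comparing the two groups points to one rule — sum is even.

Group B, Group A, Group B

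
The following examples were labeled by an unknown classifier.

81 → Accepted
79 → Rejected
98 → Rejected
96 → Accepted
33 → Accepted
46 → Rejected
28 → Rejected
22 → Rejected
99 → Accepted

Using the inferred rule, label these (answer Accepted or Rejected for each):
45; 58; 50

Every 'Accepted' example satisfies: multiple of 3. None of the 'Rejected' examples do.
45 → 45 = 3·15 → Accepted.
58 → 58 = 3·19 + 1 → Rejected.
50 → 50 = 3·16 + 2 → Rejected.

Accepted, Rejected, Rejected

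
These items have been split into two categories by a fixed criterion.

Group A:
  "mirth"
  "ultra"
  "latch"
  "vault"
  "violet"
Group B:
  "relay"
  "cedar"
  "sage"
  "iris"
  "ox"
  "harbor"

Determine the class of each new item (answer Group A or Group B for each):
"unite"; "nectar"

Group A, Group A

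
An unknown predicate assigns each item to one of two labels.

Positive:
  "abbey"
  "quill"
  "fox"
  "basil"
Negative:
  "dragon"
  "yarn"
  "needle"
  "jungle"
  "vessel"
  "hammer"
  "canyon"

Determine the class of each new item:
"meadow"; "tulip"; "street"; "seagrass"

Negative, Positive, Negative, Negative

Rule: odd length. This holds for each 'Positive' example and fails for each 'Negative' one.
Negative: "meadow", since length 6.
Positive: "tulip", since length 5.
Negative: "street", since length 6.
Negative: "seagrass", since length 8.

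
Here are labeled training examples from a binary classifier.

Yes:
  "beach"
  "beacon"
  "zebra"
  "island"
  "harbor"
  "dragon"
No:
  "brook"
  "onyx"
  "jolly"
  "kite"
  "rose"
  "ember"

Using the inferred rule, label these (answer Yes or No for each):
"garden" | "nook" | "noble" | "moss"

Yes, No, No, No

'Yes' ⟺ contains 'a'.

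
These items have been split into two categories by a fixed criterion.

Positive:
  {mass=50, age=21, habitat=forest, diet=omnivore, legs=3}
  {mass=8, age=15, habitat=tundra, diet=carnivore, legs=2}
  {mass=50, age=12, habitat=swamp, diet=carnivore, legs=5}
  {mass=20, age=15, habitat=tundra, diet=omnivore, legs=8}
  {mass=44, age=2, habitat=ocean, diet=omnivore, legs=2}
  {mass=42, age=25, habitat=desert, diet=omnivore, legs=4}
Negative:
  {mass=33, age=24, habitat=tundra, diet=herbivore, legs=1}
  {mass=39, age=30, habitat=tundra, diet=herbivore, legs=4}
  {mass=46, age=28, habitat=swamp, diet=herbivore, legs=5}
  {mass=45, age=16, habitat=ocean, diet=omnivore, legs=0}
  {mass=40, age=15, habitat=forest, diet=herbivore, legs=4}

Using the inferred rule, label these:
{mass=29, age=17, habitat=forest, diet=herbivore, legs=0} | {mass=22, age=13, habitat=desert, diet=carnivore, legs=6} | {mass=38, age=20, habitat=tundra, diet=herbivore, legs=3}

Negative, Positive, Negative

A rule that fits every label: diet is not herbivore AND legs ≥ 1 — true of each 'Positive' example, false of each 'Negative' one.
Negative: {mass=29, age=17, habitat=forest, diet=herbivore, legs=0}, since diet is herbivore, legs = 0. Positive: {mass=22, age=13, habitat=desert, diet=carnivore, legs=6}, since diet is carnivore, legs = 6. Negative: {mass=38, age=20, habitat=tundra, diet=herbivore, legs=3}, since diet is herbivore, legs = 3.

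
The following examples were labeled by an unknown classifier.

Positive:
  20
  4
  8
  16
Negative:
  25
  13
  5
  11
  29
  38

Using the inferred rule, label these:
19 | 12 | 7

Negative, Positive, Negative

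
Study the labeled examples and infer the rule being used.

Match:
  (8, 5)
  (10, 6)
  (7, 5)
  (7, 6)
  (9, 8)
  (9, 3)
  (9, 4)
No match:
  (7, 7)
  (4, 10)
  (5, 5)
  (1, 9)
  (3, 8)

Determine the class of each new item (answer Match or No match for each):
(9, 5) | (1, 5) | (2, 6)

Match, No match, No match

A rule that fits every label: first > second — true of each 'Match' example, false of each 'No match' one.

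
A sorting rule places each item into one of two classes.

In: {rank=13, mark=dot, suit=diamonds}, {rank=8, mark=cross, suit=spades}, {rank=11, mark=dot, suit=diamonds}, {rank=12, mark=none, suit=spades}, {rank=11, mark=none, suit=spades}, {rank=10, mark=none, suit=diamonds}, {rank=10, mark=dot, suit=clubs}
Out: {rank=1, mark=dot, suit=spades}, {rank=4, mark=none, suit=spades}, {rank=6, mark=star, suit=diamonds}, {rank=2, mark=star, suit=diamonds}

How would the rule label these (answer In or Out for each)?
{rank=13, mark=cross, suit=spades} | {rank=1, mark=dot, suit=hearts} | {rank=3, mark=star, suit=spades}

In, Out, Out

All 'In' examples share one property — rank ≥ 8 — and every 'Out' example lacks it.
{rank=13, mark=cross, suit=spades}: rank = 13 — qualifies, so In.
{rank=1, mark=dot, suit=hearts}: rank = 1 — doesn't match, so Out.
{rank=3, mark=star, suit=spades}: rank = 3 — doesn't match, so Out.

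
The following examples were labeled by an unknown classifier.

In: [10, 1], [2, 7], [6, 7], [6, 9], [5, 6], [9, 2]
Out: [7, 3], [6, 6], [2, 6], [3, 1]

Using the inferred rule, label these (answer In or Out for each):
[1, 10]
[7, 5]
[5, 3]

In, Out, Out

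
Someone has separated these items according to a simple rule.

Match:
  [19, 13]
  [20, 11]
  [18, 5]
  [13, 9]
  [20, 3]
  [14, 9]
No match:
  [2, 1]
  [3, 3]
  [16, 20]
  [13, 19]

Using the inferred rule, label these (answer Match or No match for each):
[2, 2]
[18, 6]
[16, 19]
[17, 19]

No match, Match, No match, No match

The classifier is using: first > second AND sum ≥ 6.
[2, 2] → 2 = 2, 2+2 = 4 → No match.
[18, 6] → 18 > 6, 18+6 = 24 → Match.
[16, 19] → 16 < 19, 16+19 = 35 → No match.
[17, 19] → 17 < 19, 17+19 = 36 → No match.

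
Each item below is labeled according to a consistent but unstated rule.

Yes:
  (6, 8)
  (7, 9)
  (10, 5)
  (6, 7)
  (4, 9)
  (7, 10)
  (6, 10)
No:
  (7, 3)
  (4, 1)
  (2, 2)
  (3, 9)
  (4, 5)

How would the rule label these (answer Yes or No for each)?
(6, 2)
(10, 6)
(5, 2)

The simplest hypothesis consistent with all the labels is: sum ≥ 13.
(6, 2): 6+2 = 8 — fails the rule, so No.
(10, 6): 10+6 = 16 — matches, so Yes.
(5, 2): 5+2 = 7 — fails the rule, so No.

No, Yes, No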